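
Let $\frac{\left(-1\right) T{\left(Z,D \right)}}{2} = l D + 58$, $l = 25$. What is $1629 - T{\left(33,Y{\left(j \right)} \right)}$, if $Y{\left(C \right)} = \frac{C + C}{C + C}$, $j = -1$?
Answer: $1795$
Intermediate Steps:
$Y{\left(C \right)} = 1$ ($Y{\left(C \right)} = \frac{2 C}{2 C} = 2 C \frac{1}{2 C} = 1$)
$T{\left(Z,D \right)} = -116 - 50 D$ ($T{\left(Z,D \right)} = - 2 \left(25 D + 58\right) = - 2 \left(58 + 25 D\right) = -116 - 50 D$)
$1629 - T{\left(33,Y{\left(j \right)} \right)} = 1629 - \left(-116 - 50\right) = 1629 - -166 = 1629 + 166 = 1795$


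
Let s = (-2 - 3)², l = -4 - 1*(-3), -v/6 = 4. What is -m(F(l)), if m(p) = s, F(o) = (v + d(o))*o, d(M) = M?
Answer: -25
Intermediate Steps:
v = -24 (v = -6*4 = -24)
l = -1 (l = -4 + 3 = -1)
F(o) = o*(-24 + o) (F(o) = (-24 + o)*o = o*(-24 + o))
s = 25 (s = (-5)² = 25)
m(p) = 25
-m(F(l)) = -1*25 = -25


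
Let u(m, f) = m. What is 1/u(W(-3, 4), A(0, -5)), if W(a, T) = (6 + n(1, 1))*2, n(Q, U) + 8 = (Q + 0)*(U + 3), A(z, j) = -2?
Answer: 1/4 ≈ 0.25000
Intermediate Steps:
n(Q, U) = -8 + Q*(3 + U) (n(Q, U) = -8 + (Q + 0)*(U + 3) = -8 + Q*(3 + U))
W(a, T) = 4 (W(a, T) = (6 + (-8 + 3*1 + 1*1))*2 = (6 + (-8 + 3 + 1))*2 = (6 - 4)*2 = 2*2 = 4)
1/u(W(-3, 4), A(0, -5)) = 1/4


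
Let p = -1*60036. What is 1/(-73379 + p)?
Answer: -1/133415 ≈ -7.4954e-6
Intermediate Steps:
p = -60036
1/(-73379 + p) = 1/(-73379 - 60036) = 1/(-133415) = -1/133415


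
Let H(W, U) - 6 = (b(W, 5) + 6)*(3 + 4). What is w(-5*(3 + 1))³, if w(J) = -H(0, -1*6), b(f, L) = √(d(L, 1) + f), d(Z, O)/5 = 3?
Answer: -216432 - 53529*√15 ≈ -4.2375e+5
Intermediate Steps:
d(Z, O) = 15 (d(Z, O) = 5*3 = 15)
b(f, L) = √(15 + f)
H(W, U) = 48 + 7*√(15 + W) (H(W, U) = 6 + (√(15 + W) + 6)*(3 + 4) = 6 + (6 + √(15 + W))*7 = 6 + (42 + 7*√(15 + W)) = 48 + 7*√(15 + W))
w(J) = -48 - 7*√15 (w(J) = -(48 + 7*√(15 + 0)) = -(48 + 7*√15) = -48 - 7*√15)
w(-5*(3 + 1))³ = (-48 - 7*√15)³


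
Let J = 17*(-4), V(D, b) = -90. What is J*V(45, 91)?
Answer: 6120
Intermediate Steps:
J = -68
J*V(45, 91) = -68*(-90) = 6120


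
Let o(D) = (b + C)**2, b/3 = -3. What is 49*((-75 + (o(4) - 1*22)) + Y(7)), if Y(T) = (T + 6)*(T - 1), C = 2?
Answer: 1470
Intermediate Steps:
b = -9 (b = 3*(-3) = -9)
o(D) = 49 (o(D) = (-9 + 2)**2 = (-7)**2 = 49)
Y(T) = (-1 + T)*(6 + T) (Y(T) = (6 + T)*(-1 + T) = (-1 + T)*(6 + T))
49*((-75 + (o(4) - 1*22)) + Y(7)) = 49*((-75 + (49 - 1*22)) + (-6 + 7**2 + 5*7)) = 49*((-75 + (49 - 22)) + (-6 + 49 + 35)) = 49*((-75 + 27) + 78) = 49*(-48 + 78) = 49*30 = 1470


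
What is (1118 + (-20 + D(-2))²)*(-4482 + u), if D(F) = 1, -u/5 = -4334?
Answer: 25421052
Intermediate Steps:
u = 21670 (u = -5*(-4334) = 21670)
(1118 + (-20 + D(-2))²)*(-4482 + u) = (1118 + (-20 + 1)²)*(-4482 + 21670) = (1118 + (-19)²)*17188 = (1118 + 361)*17188 = 1479*17188 = 25421052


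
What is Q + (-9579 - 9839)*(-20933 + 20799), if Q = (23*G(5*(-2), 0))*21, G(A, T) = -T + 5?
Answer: 2604427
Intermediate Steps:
G(A, T) = 5 - T
Q = 2415 (Q = (23*(5 - 1*0))*21 = (23*(5 + 0))*21 = (23*5)*21 = 115*21 = 2415)
Q + (-9579 - 9839)*(-20933 + 20799) = 2415 + (-9579 - 9839)*(-20933 + 20799) = 2415 - 19418*(-134) = 2415 + 2602012 = 2604427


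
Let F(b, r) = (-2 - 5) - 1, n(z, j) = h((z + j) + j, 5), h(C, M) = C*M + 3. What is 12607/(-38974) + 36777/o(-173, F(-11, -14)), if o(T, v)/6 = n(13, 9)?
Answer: 236899227/6157892 ≈ 38.471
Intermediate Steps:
h(C, M) = 3 + C*M
n(z, j) = 3 + 5*z + 10*j (n(z, j) = 3 + ((z + j) + j)*5 = 3 + ((j + z) + j)*5 = 3 + (z + 2*j)*5 = 3 + (5*z + 10*j) = 3 + 5*z + 10*j)
F(b, r) = -8 (F(b, r) = -7 - 1 = -8)
o(T, v) = 948 (o(T, v) = 6*(3 + 5*13 + 10*9) = 6*(3 + 65 + 90) = 6*158 = 948)
12607/(-38974) + 36777/o(-173, F(-11, -14)) = 12607/(-38974) + 36777/948 = 12607*(-1/38974) + 36777*(1/948) = -12607/38974 + 12259/316 = 236899227/6157892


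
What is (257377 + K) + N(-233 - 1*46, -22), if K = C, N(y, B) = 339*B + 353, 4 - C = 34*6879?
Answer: 16390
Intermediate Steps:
C = -233882 (C = 4 - 34*6879 = 4 - 1*233886 = 4 - 233886 = -233882)
N(y, B) = 353 + 339*B
K = -233882
(257377 + K) + N(-233 - 1*46, -22) = (257377 - 233882) + (353 + 339*(-22)) = 23495 + (353 - 7458) = 23495 - 7105 = 16390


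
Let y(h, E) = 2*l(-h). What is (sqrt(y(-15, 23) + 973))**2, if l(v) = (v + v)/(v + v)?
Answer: 975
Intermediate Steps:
l(v) = 1 (l(v) = (2*v)/((2*v)) = (2*v)*(1/(2*v)) = 1)
y(h, E) = 2 (y(h, E) = 2*1 = 2)
(sqrt(y(-15, 23) + 973))**2 = (sqrt(2 + 973))**2 = (sqrt(975))**2 = (5*sqrt(39))**2 = 975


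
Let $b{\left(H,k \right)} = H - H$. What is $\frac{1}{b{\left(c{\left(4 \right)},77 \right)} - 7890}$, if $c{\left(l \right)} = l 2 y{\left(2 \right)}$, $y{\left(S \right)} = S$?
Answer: $- \frac{1}{7890} \approx -0.00012674$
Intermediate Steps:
$c{\left(l \right)} = 4 l$ ($c{\left(l \right)} = l 2 \cdot 2 = 2 l 2 = 4 l$)
$b{\left(H,k \right)} = 0$
$\frac{1}{b{\left(c{\left(4 \right)},77 \right)} - 7890} = \frac{1}{0 - 7890} = \frac{1}{-7890} = - \frac{1}{7890}$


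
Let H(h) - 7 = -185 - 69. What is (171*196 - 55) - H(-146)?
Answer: 33708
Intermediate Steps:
H(h) = -247 (H(h) = 7 + (-185 - 69) = 7 - 254 = -247)
(171*196 - 55) - H(-146) = (171*196 - 55) - 1*(-247) = (33516 - 55) + 247 = 33461 + 247 = 33708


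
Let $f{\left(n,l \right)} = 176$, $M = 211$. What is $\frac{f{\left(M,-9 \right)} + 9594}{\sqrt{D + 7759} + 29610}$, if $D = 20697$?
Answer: $\frac{72322425}{219180911} - \frac{4885 \sqrt{7114}}{219180911} \approx 0.32809$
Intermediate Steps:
$\frac{f{\left(M,-9 \right)} + 9594}{\sqrt{D + 7759} + 29610} = \frac{176 + 9594}{\sqrt{20697 + 7759} + 29610} = \frac{9770}{\sqrt{28456} + 29610} = \frac{9770}{2 \sqrt{7114} + 29610} = \frac{9770}{29610 + 2 \sqrt{7114}}$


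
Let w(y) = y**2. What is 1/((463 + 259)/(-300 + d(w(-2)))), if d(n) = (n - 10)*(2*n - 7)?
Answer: -153/361 ≈ -0.42382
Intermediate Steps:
d(n) = (-10 + n)*(-7 + 2*n)
1/((463 + 259)/(-300 + d(w(-2)))) = 1/((463 + 259)/(-300 + (70 - 27*(-2)**2 + 2*((-2)**2)**2))) = 1/(722/(-300 + (70 - 27*4 + 2*4**2))) = 1/(722/(-300 + (70 - 108 + 2*16))) = 1/(722/(-300 + (70 - 108 + 32))) = 1/(722/(-300 - 6)) = 1/(722/(-306)) = 1/(722*(-1/306)) = 1/(-361/153) = -153/361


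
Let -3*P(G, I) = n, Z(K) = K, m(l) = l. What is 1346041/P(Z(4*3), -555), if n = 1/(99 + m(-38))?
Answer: -246325503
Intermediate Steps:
n = 1/61 (n = 1/(99 - 38) = 1/61 ≈ 0.016393)
P(G, I) = -1/183 (P(G, I) = -⅓*1/61 = -1/183)
1346041/P(Z(4*3), -555) = 1346041/(-1/183) = 1346041*(-183) = -246325503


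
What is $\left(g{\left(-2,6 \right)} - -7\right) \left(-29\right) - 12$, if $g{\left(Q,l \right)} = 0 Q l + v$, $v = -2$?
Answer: $-157$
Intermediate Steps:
$g{\left(Q,l \right)} = -2$ ($g{\left(Q,l \right)} = 0 Q l - 2 = 0 l - 2 = 0 - 2 = -2$)
$\left(g{\left(-2,6 \right)} - -7\right) \left(-29\right) - 12 = \left(-2 - -7\right) \left(-29\right) - 12 = \left(-2 + 7\right) \left(-29\right) - 12 = 5 \left(-29\right) - 12 = -145 - 12 = -157$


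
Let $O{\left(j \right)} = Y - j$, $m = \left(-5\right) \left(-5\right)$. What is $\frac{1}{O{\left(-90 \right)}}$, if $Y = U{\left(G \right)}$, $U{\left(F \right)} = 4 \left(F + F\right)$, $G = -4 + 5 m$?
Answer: $\frac{1}{1058} \approx 0.00094518$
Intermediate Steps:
$m = 25$
$G = 121$ ($G = -4 + 5 \cdot 25 = -4 + 125 = 121$)
$U{\left(F \right)} = 8 F$ ($U{\left(F \right)} = 4 \cdot 2 F = 8 F$)
$Y = 968$ ($Y = 8 \cdot 121 = 968$)
$O{\left(j \right)} = 968 - j$
$\frac{1}{O{\left(-90 \right)}} = \frac{1}{968 - -90} = \frac{1}{968 + 90} = \frac{1}{1058}$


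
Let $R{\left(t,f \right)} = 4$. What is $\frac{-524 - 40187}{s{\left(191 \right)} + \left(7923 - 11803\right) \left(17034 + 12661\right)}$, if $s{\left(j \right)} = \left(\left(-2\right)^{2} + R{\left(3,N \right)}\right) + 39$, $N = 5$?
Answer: $\frac{40711}{115216553} \approx 0.00035334$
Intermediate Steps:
$s{\left(j \right)} = 47$ ($s{\left(j \right)} = \left(\left(-2\right)^{2} + 4\right) + 39 = \left(4 + 4\right) + 39 = 8 + 39 = 47$)
$\frac{-524 - 40187}{s{\left(191 \right)} + \left(7923 - 11803\right) \left(17034 + 12661\right)} = \frac{-524 - 40187}{47 + \left(7923 - 11803\right) \left(17034 + 12661\right)} = - \frac{40711}{47 - 115216600} = - \frac{40711}{-115216553} = \left(-40711\right) \left(- \frac{1}{115216553}\right) = \frac{40711}{115216553}$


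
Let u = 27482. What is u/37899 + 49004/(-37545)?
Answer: -275130302/474305985 ≈ -0.58007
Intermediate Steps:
u/37899 + 49004/(-37545) = 27482/37899 + 49004/(-37545) = 27482*(1/37899) + 49004*(-1/37545) = 27482/37899 - 49004/37545 = -275130302/474305985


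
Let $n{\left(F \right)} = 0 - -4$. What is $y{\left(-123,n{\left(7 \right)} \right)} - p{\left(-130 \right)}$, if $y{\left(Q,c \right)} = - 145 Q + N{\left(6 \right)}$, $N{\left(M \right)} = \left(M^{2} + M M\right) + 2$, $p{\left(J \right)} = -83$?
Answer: $17992$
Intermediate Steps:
$n{\left(F \right)} = 4$ ($n{\left(F \right)} = 0 + 4 = 4$)
$N{\left(M \right)} = 2 + 2 M^{2}$ ($N{\left(M \right)} = \left(M^{2} + M^{2}\right) + 2 = 2 M^{2} + 2 = 2 + 2 M^{2}$)
$y{\left(Q,c \right)} = 74 - 145 Q$ ($y{\left(Q,c \right)} = - 145 Q + \left(2 + 2 \cdot 6^{2}\right) = - 145 Q + \left(2 + 2 \cdot 36\right) = - 145 Q + \left(2 + 72\right) = - 145 Q + 74 = 74 - 145 Q$)
$y{\left(-123,n{\left(7 \right)} \right)} - p{\left(-130 \right)} = \left(74 - -17835\right) - -83 = \left(74 + 17835\right) + 83 = 17909 + 83 = 17992$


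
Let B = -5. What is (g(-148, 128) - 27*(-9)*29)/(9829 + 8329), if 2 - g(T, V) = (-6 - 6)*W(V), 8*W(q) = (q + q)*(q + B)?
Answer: 54281/18158 ≈ 2.9894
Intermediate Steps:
W(q) = q*(-5 + q)/4 (W(q) = ((q + q)*(q - 5))/8 = ((2*q)*(-5 + q))/8 = (2*q*(-5 + q))/8 = q*(-5 + q)/4)
g(T, V) = 2 + 3*V*(-5 + V) (g(T, V) = 2 - (-6 - 6)*V*(-5 + V)/4 = 2 - (-12)*V*(-5 + V)/4 = 2 - (-3)*V*(-5 + V) = 2 + 3*V*(-5 + V))
(g(-148, 128) - 27*(-9)*29)/(9829 + 8329) = ((2 + 3*128*(-5 + 128)) - 27*(-9)*29)/(9829 + 8329) = ((2 + 3*128*123) + 243*29)/18158 = ((2 + 47232) + 7047)*(1/18158) = (47234 + 7047)*(1/18158) = 54281*(1/18158) = 54281/18158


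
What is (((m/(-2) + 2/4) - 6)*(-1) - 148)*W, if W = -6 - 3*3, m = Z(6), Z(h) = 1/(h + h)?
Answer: 17095/8 ≈ 2136.9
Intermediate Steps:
Z(h) = 1/(2*h)
m = 1/12 (m = (½)/6 = (½)*(⅙) = 1/12 ≈ 0.083333)
W = -15 (W = -6 - 9 = -15)
(((m/(-2) + 2/4) - 6)*(-1) - 148)*W = ((((1/12)/(-2) + 2/4) - 6)*(-1) - 148)*(-15) = ((((1/12)*(-½) + 2*(¼)) - 6)*(-1) - 148)*(-15) = (((-1/24 + ½) - 6)*(-1) - 148)*(-15) = ((11/24 - 6)*(-1) - 148)*(-15) = (-133/24*(-1) - 148)*(-15) = (133/24 - 148)*(-15) = -3419/24*(-15) = 17095/8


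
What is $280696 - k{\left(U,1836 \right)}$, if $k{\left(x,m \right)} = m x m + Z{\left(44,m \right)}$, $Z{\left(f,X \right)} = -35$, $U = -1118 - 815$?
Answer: $6516222699$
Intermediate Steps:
$U = -1933$
$k{\left(x,m \right)} = -35 + x m^{2}$ ($k{\left(x,m \right)} = m x m - 35 = x m^{2} - 35 = -35 + x m^{2}$)
$280696 - k{\left(U,1836 \right)} = 280696 - \left(-35 - 1933 \cdot 1836^{2}\right) = 280696 - \left(-35 - 6515941968\right) = 280696 - -6515942003 = 280696 + 6515942003 = 6516222699$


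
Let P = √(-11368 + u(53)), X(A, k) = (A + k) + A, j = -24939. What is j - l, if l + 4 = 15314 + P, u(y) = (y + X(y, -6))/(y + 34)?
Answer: -40249 - I*√9559009/29 ≈ -40249.0 - 106.61*I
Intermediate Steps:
X(A, k) = k + 2*A
u(y) = (-6 + 3*y)/(34 + y) (u(y) = (y + (-6 + 2*y))/(y + 34) = (-6 + 3*y)/(34 + y))
P = I*√9559009/29 (P = √(-11368 + 3*(-2 + 53)/(34 + 53)) = √(-11368 + 3*51/87) = √(-11368 + 3*(1/87)*51) = √(-11368 + 51/29) = √(-329621/29) = I*√9559009/29 ≈ 106.61*I)
l = 15310 + I*√9559009/29 (l = -4 + (15314 + I*√9559009/29) = 15310 + I*√9559009/29 ≈ 15310.0 + 106.61*I)
j - l = -24939 - (15310 + I*√9559009/29) = -24939 + (-15310 - I*√9559009/29) = -40249 - I*√9559009/29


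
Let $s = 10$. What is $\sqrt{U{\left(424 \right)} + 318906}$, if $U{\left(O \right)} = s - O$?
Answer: $18 \sqrt{983} \approx 564.35$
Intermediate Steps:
$U{\left(O \right)} = 10 - O$
$\sqrt{U{\left(424 \right)} + 318906} = \sqrt{\left(10 - 424\right) + 318906} = \sqrt{-414 + 318906} = \sqrt{318492} = 18 \sqrt{983}$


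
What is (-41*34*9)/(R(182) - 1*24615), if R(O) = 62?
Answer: 12546/24553 ≈ 0.51098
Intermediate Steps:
(-41*34*9)/(R(182) - 1*24615) = (-41*34*9)/(62 - 1*24615) = (-1394*9)/(62 - 24615) = -12546/(-24553) = -12546*(-1/24553) = 12546/24553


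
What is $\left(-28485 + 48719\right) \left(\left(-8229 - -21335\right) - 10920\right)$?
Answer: $44231524$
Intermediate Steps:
$\left(-28485 + 48719\right) \left(\left(-8229 - -21335\right) - 10920\right) = 20234 \left(\left(-8229 + 21335\right) - 10920\right) = 20234 \left(13106 - 10920\right) = 20234 \cdot 2186 = 44231524$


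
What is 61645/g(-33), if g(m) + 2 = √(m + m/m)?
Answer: -61645/18 - 61645*I*√2/9 ≈ -3424.7 - 9686.6*I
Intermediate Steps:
g(m) = -2 + √(1 + m) (g(m) = -2 + √(m + m/m) = -2 + √(m + 1) = -2 + √(1 + m))
61645/g(-33) = 61645/(-2 + √(1 - 33)) = 61645/(-2 + √(-32)) = 61645/(-2 + 4*I*√2)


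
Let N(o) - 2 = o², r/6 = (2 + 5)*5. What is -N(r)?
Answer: -44102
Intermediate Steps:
r = 210 (r = 6*((2 + 5)*5) = 6*(7*5) = 6*35 = 210)
N(o) = 2 + o²
-N(r) = -(2 + 210²) = -(2 + 44100) = -1*44102 = -44102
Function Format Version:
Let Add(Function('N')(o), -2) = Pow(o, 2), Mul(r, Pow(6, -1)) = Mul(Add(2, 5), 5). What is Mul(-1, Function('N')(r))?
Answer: -44102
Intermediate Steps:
r = 210 (r = Mul(6, Mul(Add(2, 5), 5)) = Mul(6, Mul(7, 5)) = Mul(6, 35) = 210)
Function('N')(o) = Add(2, Pow(o, 2))
Mul(-1, Function('N')(r)) = Mul(-1, Add(2, Pow(210, 2))) = Mul(-1, Add(2, 44100)) = Mul(-1, 44102) = -44102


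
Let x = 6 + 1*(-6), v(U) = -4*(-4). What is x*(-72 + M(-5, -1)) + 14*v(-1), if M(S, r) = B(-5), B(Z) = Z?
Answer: 224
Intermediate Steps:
M(S, r) = -5
v(U) = 16
x = 0 (x = 6 - 6 = 0)
x*(-72 + M(-5, -1)) + 14*v(-1) = 0*(-72 - 5) + 14*16 = 0*(-77) + 224 = 0 + 224 = 224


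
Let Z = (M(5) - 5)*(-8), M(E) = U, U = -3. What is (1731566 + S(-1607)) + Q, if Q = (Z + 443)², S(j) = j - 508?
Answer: 1986500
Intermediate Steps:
S(j) = -508 + j
M(E) = -3
Z = 64 (Z = (-3 - 5)*(-8) = -8*(-8) = 64)
Q = 257049 (Q = (64 + 443)² = 507² = 257049)
(1731566 + S(-1607)) + Q = (1731566 + (-508 - 1607)) + 257049 = (1731566 - 2115) + 257049 = 1729451 + 257049 = 1986500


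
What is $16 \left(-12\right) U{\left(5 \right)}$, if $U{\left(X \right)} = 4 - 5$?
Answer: $192$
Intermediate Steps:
$U{\left(X \right)} = -1$
$16 \left(-12\right) U{\left(5 \right)} = 16 \left(-12\right) \left(-1\right) = \left(-192\right) \left(-1\right) = 192$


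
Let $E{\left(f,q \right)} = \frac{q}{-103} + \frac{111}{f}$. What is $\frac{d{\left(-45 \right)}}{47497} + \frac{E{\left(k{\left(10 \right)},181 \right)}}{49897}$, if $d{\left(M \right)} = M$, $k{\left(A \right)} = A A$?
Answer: $- \frac{23443921999}{24410565432700} \approx -0.0009604$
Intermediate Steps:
$k{\left(A \right)} = A^{2}$
$E{\left(f,q \right)} = \frac{111}{f} - \frac{q}{103}$ ($E{\left(f,q \right)} = q \left(- \frac{1}{103}\right) + \frac{111}{f} = - \frac{q}{103} + \frac{111}{f} = \frac{111}{f} - \frac{q}{103}$)
$\frac{d{\left(-45 \right)}}{47497} + \frac{E{\left(k{\left(10 \right)},181 \right)}}{49897} = - \frac{45}{47497} + \frac{\frac{111}{10^{2}} - \frac{181}{103}}{49897} = \left(-45\right) \frac{1}{47497} + \left(\frac{111}{100} - \frac{181}{103}\right) \frac{1}{49897} = - \frac{45}{47497} + \left(111 \cdot \frac{1}{100} - \frac{181}{103}\right) \frac{1}{49897} = - \frac{45}{47497} + \left(\frac{111}{100} - \frac{181}{103}\right) \frac{1}{49897} = - \frac{45}{47497} - \frac{6667}{513939100} = - \frac{23443921999}{24410565432700}$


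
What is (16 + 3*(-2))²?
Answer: 100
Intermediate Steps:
(16 + 3*(-2))² = (16 - 6)² = 10² = 100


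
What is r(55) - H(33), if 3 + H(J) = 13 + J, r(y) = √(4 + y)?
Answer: -43 + √59 ≈ -35.319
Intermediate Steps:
H(J) = 10 + J (H(J) = -3 + (13 + J) = 10 + J)
r(55) - H(33) = √(4 + 55) - (10 + 33) = √59 - 1*43 = √59 - 43 = -43 + √59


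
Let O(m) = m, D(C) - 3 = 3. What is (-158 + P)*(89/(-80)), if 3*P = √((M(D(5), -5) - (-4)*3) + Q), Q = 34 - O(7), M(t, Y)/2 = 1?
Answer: 7031/40 - 89*√41/240 ≈ 173.40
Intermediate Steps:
D(C) = 6 (D(C) = 3 + 3 = 6)
M(t, Y) = 2 (M(t, Y) = 2*1 = 2)
Q = 27 (Q = 34 - 1*7 = 34 - 7 = 27)
P = √41/3 (P = √((2 - (-4)*3) + 27)/3 = √((2 - 1*(-12)) + 27)/3 = √((2 + 12) + 27)/3 = √(14 + 27)/3 = √41/3 ≈ 2.1344)
(-158 + P)*(89/(-80)) = (-158 + √41/3)*(89/(-80)) = (-158 + √41/3)*(89*(-1/80)) = (-158 + √41/3)*(-89/80) = 7031/40 - 89*√41/240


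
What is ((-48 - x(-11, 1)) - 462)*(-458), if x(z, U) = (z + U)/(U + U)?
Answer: 231290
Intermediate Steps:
x(z, U) = (U + z)/(2*U) (x(z, U) = (U + z)/((2*U)) = (U + z)*(1/(2*U)) = (U + z)/(2*U))
((-48 - x(-11, 1)) - 462)*(-458) = ((-48 - (1 - 11)/(2*1)) - 462)*(-458) = ((-48 - (-10)/2) - 462)*(-458) = ((-48 - 1*(-5)) - 462)*(-458) = ((-48 + 5) - 462)*(-458) = (-43 - 462)*(-458) = -505*(-458) = 231290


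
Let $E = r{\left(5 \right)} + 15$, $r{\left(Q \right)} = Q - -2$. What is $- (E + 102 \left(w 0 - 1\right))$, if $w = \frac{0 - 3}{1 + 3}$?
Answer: $80$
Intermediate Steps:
$r{\left(Q \right)} = 2 + Q$ ($r{\left(Q \right)} = Q + 2 = 2 + Q$)
$w = - \frac{3}{4} \approx -0.75$
$E = 22$ ($E = \left(2 + 5\right) + 15 = 7 + 15 = 22$)
$- (E + 102 \left(w 0 - 1\right)) = - (22 + 102 \left(\left(- \frac{3}{4}\right) 0 - 1\right)) = - (22 + 102 \left(0 - 1\right)) = - (22 + 102 \left(-1\right)) = - (22 - 102) = \left(-1\right) \left(-80\right) = 80$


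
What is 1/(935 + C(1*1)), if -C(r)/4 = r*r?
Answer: 1/931 ≈ 0.0010741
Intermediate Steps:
C(r) = -4*r² (C(r) = -4*r*r = -4*r²)
1/(935 + C(1*1)) = 1/(935 - 4*1²) = 1/(935 - 4*1) = 1/(935 - 4) = 1/931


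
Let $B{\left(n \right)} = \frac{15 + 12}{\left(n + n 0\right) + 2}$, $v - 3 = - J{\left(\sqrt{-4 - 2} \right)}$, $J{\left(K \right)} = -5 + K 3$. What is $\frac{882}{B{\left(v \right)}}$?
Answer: $\frac{980}{3} - 98 i \sqrt{6} \approx 326.67 - 240.05 i$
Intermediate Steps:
$J{\left(K \right)} = -5 + 3 K$
$v = 8 - 3 i \sqrt{6}$ ($v = 3 - \left(-5 + 3 \sqrt{-4 - 2}\right) = 3 - \left(-5 + 3 \sqrt{-6}\right) = 3 - \left(-5 + 3 i \sqrt{6}\right) = 3 + \left(5 - 3 i \sqrt{6}\right) = 8 - 3 i \sqrt{6} \approx 8.0 - 7.3485 i$)
$B{\left(n \right)} = \frac{27}{2 + n}$ ($B{\left(n \right)} = \frac{27}{\left(n + 0\right) + 2} = \frac{27}{n + 2} = \frac{27}{2 + n}$)
$\frac{882}{B{\left(v \right)}} = \frac{882}{27 \frac{1}{2 + \left(8 - 3 i \sqrt{6}\right)}} = \frac{882}{27 \frac{1}{10 - 3 i \sqrt{6}}} = 882 \left(\frac{10}{27} - \frac{i \sqrt{6}}{9}\right) = \frac{980}{3} - 98 i \sqrt{6}$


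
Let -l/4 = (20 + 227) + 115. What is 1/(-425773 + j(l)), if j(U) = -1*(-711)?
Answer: -1/425062 ≈ -2.3526e-6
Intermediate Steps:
l = -1448 (l = -4*((20 + 227) + 115) = -4*(247 + 115) = -4*362 = -1448)
j(U) = 711
1/(-425773 + j(l)) = 1/(-425773 + 711) = 1/(-425062) = -1/425062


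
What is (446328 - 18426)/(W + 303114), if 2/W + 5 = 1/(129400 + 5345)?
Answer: 48047974508/34035817841 ≈ 1.4117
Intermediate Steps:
W = -134745/336862 (W = 2/(-5 + 1/(129400 + 5345)) = 2/(-5 + 1/134745) = 2/(-673724/134745) = 2*(-134745/673724) = -134745/336862 ≈ -0.40000)
(446328 - 18426)/(W + 303114) = (446328 - 18426)/(-134745/336862 + 303114) = 427902/(102107453523/336862) = 427902*(336862/102107453523) = 48047974508/34035817841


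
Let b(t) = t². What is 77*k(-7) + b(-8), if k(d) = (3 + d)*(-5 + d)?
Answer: 3760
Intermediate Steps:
k(d) = (-5 + d)*(3 + d)
77*k(-7) + b(-8) = 77*(-15 + (-7)² - 2*(-7)) + (-8)² = 77*(-15 + 49 + 14) + 64 = 77*48 + 64 = 3696 + 64 = 3760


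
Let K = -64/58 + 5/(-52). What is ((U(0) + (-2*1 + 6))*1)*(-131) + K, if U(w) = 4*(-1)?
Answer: -1809/1508 ≈ -1.1996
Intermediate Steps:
U(w) = -4
K = -1809/1508 (K = -64*1/58 + 5*(-1/52) = -32/29 - 5/52 = -1809/1508 ≈ -1.1996)
((U(0) + (-2*1 + 6))*1)*(-131) + K = ((-4 + (-2*1 + 6))*1)*(-131) - 1809/1508 = ((-4 + (-2 + 6))*1)*(-131) - 1809/1508 = ((-4 + 4)*1)*(-131) - 1809/1508 = (0*1)*(-131) - 1809/1508 = 0*(-131) - 1809/1508 = 0 - 1809/1508 = -1809/1508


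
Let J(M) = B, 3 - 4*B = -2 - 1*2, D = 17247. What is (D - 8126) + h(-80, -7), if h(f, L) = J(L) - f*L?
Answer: 34251/4 ≈ 8562.8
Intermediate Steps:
B = 7/4 (B = 3/4 - (-2 - 1*2)/4 = 3/4 - (-2 - 2)/4 = 3/4 - 1/4*(-4) = 3/4 + 1 = 7/4 ≈ 1.7500)
J(M) = 7/4
h(f, L) = 7/4 - L*f (h(f, L) = 7/4 - f*L = 7/4 - L*f)
(D - 8126) + h(-80, -7) = (17247 - 8126) + (7/4 - 1*(-7)*(-80)) = 9121 + (7/4 - 560) = 9121 - 2233/4 = 34251/4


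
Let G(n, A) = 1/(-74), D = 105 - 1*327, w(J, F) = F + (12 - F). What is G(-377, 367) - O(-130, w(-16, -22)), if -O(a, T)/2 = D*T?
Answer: -394273/74 ≈ -5328.0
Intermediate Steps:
w(J, F) = 12
D = -222 (D = 105 - 327 = -222)
G(n, A) = -1/74
O(a, T) = 444*T (O(a, T) = -(-444)*T = 444*T)
G(-377, 367) - O(-130, w(-16, -22)) = -1/74 - 444*12 = -1/74 - 1*5328 = -1/74 - 5328 = -394273/74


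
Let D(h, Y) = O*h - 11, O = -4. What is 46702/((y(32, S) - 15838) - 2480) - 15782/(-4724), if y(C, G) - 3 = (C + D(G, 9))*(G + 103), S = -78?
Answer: -15739517/11798190 ≈ -1.3341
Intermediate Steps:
D(h, Y) = -11 - 4*h (D(h, Y) = -4*h - 11 = -11 - 4*h)
y(C, G) = 3 + (103 + G)*(-11 + C - 4*G) (y(C, G) = 3 + (C + (-11 - 4*G))*(G + 103) = 3 + (-11 + C - 4*G)*(103 + G) = 3 + (103 + G)*(-11 + C - 4*G))
46702/((y(32, S) - 15838) - 2480) - 15782/(-4724) = 46702/(((-1130 - 423*(-78) - 4*(-78)² + 103*32 + 32*(-78)) - 15838) - 2480) - 15782/(-4724) = 46702/(((-1130 + 32994 - 4*6084 + 3296 - 2496) - 15838) - 2480) - 15782*(-1/4724) = 46702/(((-1130 + 32994 - 24336 + 3296 - 2496) - 15838) - 2480) + 7891/2362 = 46702/((8328 - 15838) - 2480) + 7891/2362 = 46702/(-7510 - 2480) + 7891/2362 = 46702/(-9990) + 7891/2362 = 46702*(-1/9990) + 7891/2362 = -23351/4995 + 7891/2362 = -15739517/11798190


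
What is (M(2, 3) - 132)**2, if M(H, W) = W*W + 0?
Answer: 15129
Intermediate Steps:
M(H, W) = W**2 (M(H, W) = W**2 + 0 = W**2)
(M(2, 3) - 132)**2 = (3**2 - 132)**2 = (9 - 132)**2 = (-123)**2 = 15129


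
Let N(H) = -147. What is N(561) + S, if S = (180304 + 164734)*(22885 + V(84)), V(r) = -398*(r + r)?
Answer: -15174426349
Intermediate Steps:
V(r) = -796*r
S = -15174426202 (S = (180304 + 164734)*(22885 - 796*84) = 345038*(22885 - 66864) = 345038*(-43979) = -15174426202)
N(561) + S = -147 - 15174426202 = -15174426349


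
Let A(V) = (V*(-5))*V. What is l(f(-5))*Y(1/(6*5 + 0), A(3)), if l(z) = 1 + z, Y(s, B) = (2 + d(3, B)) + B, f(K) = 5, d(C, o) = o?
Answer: -528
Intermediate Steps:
A(V) = -5*V² (A(V) = (-5*V)*V = -5*V²)
Y(s, B) = 2 + 2*B (Y(s, B) = (2 + B) + B = 2 + 2*B)
l(f(-5))*Y(1/(6*5 + 0), A(3)) = (1 + 5)*(2 + 2*(-5*3²)) = 6*(2 + 2*(-5*9)) = 6*(2 + 2*(-45)) = 6*(2 - 90) = 6*(-88) = -528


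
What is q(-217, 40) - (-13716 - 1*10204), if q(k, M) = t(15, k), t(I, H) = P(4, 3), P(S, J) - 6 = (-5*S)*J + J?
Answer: 23869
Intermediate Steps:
P(S, J) = 6 + J - 5*J*S (P(S, J) = 6 + ((-5*S)*J + J) = 6 + (-5*J*S + J) = 6 + (J - 5*J*S) = 6 + J - 5*J*S)
t(I, H) = -51 (t(I, H) = 6 + 3 - 5*3*4 = 6 + 3 - 60 = -51)
q(k, M) = -51
q(-217, 40) - (-13716 - 1*10204) = -51 - (-13716 - 1*10204) = -51 - (-13716 - 10204) = -51 - 1*(-23920) = -51 + 23920 = 23869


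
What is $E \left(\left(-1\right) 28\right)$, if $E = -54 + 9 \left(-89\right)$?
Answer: $23940$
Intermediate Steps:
$E = -855$ ($E = -54 - 801 = -855$)
$E \left(\left(-1\right) 28\right) = - 855 \left(\left(-1\right) 28\right) = \left(-855\right) \left(-28\right) = 23940$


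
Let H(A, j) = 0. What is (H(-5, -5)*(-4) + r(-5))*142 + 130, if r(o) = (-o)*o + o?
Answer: -4130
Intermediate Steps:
r(o) = o - o² (r(o) = -o² + o = o - o²)
(H(-5, -5)*(-4) + r(-5))*142 + 130 = (0*(-4) - 5*(1 - 1*(-5)))*142 + 130 = (0 - 5*(1 + 5))*142 + 130 = (0 - 5*6)*142 + 130 = (0 - 30)*142 + 130 = -30*142 + 130 = -4260 + 130 = -4130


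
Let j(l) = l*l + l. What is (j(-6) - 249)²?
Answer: 47961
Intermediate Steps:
j(l) = l + l² (j(l) = l² + l = l + l²)
(j(-6) - 249)² = (-6*(1 - 6) - 249)² = (-6*(-5) - 249)² = (30 - 249)² = (-219)² = 47961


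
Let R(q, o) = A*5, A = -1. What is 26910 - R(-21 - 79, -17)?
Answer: 26915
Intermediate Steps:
R(q, o) = -5 (R(q, o) = -1*5 = -5)
26910 - R(-21 - 79, -17) = 26910 - 1*(-5) = 26910 + 5 = 26915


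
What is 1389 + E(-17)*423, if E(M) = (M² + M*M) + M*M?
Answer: 368130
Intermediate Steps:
E(M) = 3*M² (E(M) = (M² + M²) + M² = 2*M² + M² = 3*M²)
1389 + E(-17)*423 = 1389 + (3*(-17)²)*423 = 1389 + (3*289)*423 = 1389 + 867*423 = 1389 + 366741 = 368130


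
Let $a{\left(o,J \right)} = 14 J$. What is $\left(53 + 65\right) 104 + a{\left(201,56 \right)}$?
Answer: $13056$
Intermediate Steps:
$\left(53 + 65\right) 104 + a{\left(201,56 \right)} = \left(53 + 65\right) 104 + 14 \cdot 56 = 118 \cdot 104 + 784 = 12272 + 784 = 13056$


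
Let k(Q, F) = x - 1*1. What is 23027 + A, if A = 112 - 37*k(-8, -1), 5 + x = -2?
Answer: 23435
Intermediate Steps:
x = -7 (x = -5 - 2 = -7)
k(Q, F) = -8 (k(Q, F) = -7 - 1*1 = -7 - 1 = -8)
A = 408 (A = 112 - 37*(-8) = 112 + 296 = 408)
23027 + A = 23027 + 408 = 23435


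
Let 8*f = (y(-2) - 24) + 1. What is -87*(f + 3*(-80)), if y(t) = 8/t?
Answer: 169389/8 ≈ 21174.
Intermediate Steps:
f = -27/8 (f = ((8/(-2) - 24) + 1)/8 = ((8*(-1/2) - 24) + 1)/8 = ((-4 - 24) + 1)/8 = (-28 + 1)/8 = (1/8)*(-27) = -27/8 ≈ -3.3750)
-87*(f + 3*(-80)) = -87*(-27/8 + 3*(-80)) = -87*(-27/8 - 240) = -87*(-1947/8) = 169389/8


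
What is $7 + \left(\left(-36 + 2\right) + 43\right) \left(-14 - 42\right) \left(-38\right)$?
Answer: $19159$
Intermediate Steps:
$7 + \left(\left(-36 + 2\right) + 43\right) \left(-14 - 42\right) \left(-38\right) = 7 + \left(-34 + 43\right) \left(-56\right) \left(-38\right) = 7 + 9 \left(-56\right) \left(-38\right) = 7 - -19152 = 7 + 19152 = 19159$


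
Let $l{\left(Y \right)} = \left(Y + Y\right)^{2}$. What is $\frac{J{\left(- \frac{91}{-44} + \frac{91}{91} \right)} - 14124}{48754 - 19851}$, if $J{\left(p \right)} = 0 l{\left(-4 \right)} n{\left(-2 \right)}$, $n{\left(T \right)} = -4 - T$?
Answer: $- \frac{14124}{28903} \approx -0.48867$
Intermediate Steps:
$l{\left(Y \right)} = 4 Y^{2}$ ($l{\left(Y \right)} = \left(2 Y\right)^{2} = 4 Y^{2}$)
$J{\left(p \right)} = 0$ ($J{\left(p \right)} = 0 \cdot 4 \left(-4\right)^{2} \left(-4 - -2\right) = 0 \cdot 4 \cdot 16 \left(-4 + 2\right) = 0 \cdot 64 \left(-2\right) = 0 \left(-2\right) = 0$)
$\frac{J{\left(- \frac{91}{-44} + \frac{91}{91} \right)} - 14124}{48754 - 19851} = \frac{0 - 14124}{48754 - 19851} = - \frac{14124}{28903}$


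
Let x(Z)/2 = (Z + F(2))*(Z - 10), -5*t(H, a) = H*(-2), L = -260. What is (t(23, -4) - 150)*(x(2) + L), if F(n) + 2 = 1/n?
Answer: 188672/5 ≈ 37734.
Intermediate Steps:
F(n) = -2 + 1/n
t(H, a) = 2*H/5 (t(H, a) = -H*(-2)/5 = -(-2)*H/5 = 2*H/5)
x(Z) = 2*(-10 + Z)*(-3/2 + Z) (x(Z) = 2*((Z + (-2 + 1/2))*(Z - 10)) = 2*((Z + (-2 + ½))*(-10 + Z)) = 2*((Z - 3/2)*(-10 + Z)) = 2*((-3/2 + Z)*(-10 + Z)) = 2*((-10 + Z)*(-3/2 + Z)) = 2*(-10 + Z)*(-3/2 + Z))
(t(23, -4) - 150)*(x(2) + L) = ((⅖)*23 - 150)*((30 - 23*2 + 2*2²) - 260) = (46/5 - 150)*((30 - 46 + 2*4) - 260) = -704*((30 - 46 + 8) - 260)/5 = -704*(-8 - 260)/5 = -704/5*(-268) = 188672/5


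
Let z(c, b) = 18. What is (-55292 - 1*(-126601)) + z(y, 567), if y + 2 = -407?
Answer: 71327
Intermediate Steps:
y = -409 (y = -2 - 407 = -409)
(-55292 - 1*(-126601)) + z(y, 567) = (-55292 - 1*(-126601)) + 18 = (-55292 + 126601) + 18 = 71309 + 18 = 71327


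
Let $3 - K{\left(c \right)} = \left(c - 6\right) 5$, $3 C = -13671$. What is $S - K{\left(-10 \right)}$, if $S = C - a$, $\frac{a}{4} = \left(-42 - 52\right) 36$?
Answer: $8896$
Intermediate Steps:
$C = -4557$ ($C = \frac{1}{3} \left(-13671\right) = -4557$)
$K{\left(c \right)} = 33 - 5 c$ ($K{\left(c \right)} = 3 - \left(c - 6\right) 5 = 3 - \left(-6 + c\right) 5 = 3 - \left(-30 + 5 c\right) = 33 - 5 c$)
$a = -13536$ ($a = 4 \left(-42 - 52\right) 36 = 4 \left(\left(-94\right) 36\right) = 4 \left(-3384\right) = -13536$)
$S = 8979$ ($S = -4557 - -13536 = -4557 + 13536 = 8979$)
$S - K{\left(-10 \right)} = 8979 - \left(33 - -50\right) = 8979 - \left(33 + 50\right) = 8979 - 83 = 8896$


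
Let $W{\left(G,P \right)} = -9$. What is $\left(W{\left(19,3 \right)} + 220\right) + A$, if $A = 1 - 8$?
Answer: $204$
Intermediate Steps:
$A = -7$ ($A = 1 - 8 = -7$)
$\left(W{\left(19,3 \right)} + 220\right) + A = \left(-9 + 220\right) - 7 = 211 - 7 = 204$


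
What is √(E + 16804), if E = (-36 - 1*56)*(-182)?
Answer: 2*√8387 ≈ 183.16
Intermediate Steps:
E = 16744 (E = (-36 - 56)*(-182) = -92*(-182) = 16744)
√(E + 16804) = √(16744 + 16804) = √33548 = 2*√8387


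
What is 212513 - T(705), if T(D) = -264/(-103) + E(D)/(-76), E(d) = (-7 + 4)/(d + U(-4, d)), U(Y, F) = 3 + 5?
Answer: 1186098101791/5581364 ≈ 2.1251e+5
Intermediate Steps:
U(Y, F) = 8
E(d) = -3/(8 + d) (E(d) = (-7 + 4)/(d + 8) = -3/(8 + d))
T(D) = 264/103 + 3/(76*(8 + D)) (T(D) = -264/(-103) - 3/(8 + D)/(-76) = -264*(-1/103) - 3/(8 + D)*(-1/76) = 264/103 + 3/(76*(8 + D)))
212513 - T(705) = 212513 - 3*(53607 + 6688*705)/(7828*(8 + 705)) = 212513 - 3*(53607 + 4715040)/(7828*713) = 212513 - 3*4768647/(7828*713) = 212513 - 1*14305941/5581364 = 212513 - 14305941/5581364 = 1186098101791/5581364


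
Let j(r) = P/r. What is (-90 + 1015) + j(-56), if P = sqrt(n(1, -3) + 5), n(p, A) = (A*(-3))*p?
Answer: 925 - sqrt(14)/56 ≈ 924.93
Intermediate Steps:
n(p, A) = -3*A*p (n(p, A) = (-3*A)*p = -3*A*p)
P = sqrt(14) (P = sqrt(-3*(-3)*1 + 5) = sqrt(9 + 5) = sqrt(14) ≈ 3.7417)
j(r) = sqrt(14)/r
(-90 + 1015) + j(-56) = (-90 + 1015) + sqrt(14)/(-56) = 925 + sqrt(14)*(-1/56) = 925 - sqrt(14)/56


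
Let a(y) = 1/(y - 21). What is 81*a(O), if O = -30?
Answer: -27/17 ≈ -1.5882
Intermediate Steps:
a(y) = 1/(-21 + y)
81*a(O) = 81/(-21 - 30) = 81/(-51) = 81*(-1/51) = -27/17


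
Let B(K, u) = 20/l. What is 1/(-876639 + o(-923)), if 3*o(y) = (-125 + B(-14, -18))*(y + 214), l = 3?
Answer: -9/7638056 ≈ -1.1783e-6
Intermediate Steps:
B(K, u) = 20/3
o(y) = -75970/9 - 355*y/9 (o(y) = ((-125 + 20/3)*(y + 214))/3 = (-355*(214 + y)/3)/3 = (-75970/3 - 355*y/3)/3 = -75970/9 - 355*y/9)
1/(-876639 + o(-923)) = 1/(-876639 + (-75970/9 - 355/9*(-923))) = 1/(-876639 + (-75970/9 + 327665/9)) = 1/(-876639 + 251695/9) = 1/(-7638056/9) = -9/7638056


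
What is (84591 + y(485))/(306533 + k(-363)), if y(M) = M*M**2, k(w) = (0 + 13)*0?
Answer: 114168716/306533 ≈ 372.45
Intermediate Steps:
k(w) = 0 (k(w) = 13*0 = 0)
y(M) = M**3
(84591 + y(485))/(306533 + k(-363)) = (84591 + 485**3)/(306533 + 0) = (84591 + 114084125)/306533 = 114168716*(1/306533) = 114168716/306533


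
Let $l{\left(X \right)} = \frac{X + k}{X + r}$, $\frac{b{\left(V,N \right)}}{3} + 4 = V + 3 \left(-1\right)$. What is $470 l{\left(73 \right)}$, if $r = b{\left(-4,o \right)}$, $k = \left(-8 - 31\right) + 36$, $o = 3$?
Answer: $\frac{1645}{2} \approx 822.5$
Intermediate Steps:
$k = -3$ ($k = -39 + 36 = -3$)
$b{\left(V,N \right)} = -21 + 3 V$ ($b{\left(V,N \right)} = -12 + 3 \left(V + 3 \left(-1\right)\right) = -12 + 3 \left(V - 3\right) = -12 + 3 \left(-3 + V\right) = -12 + \left(-9 + 3 V\right) = -21 + 3 V$)
$r = -33$ ($r = -21 + 3 \left(-4\right) = -21 - 12 = -33$)
$l{\left(X \right)} = \frac{-3 + X}{-33 + X}$ ($l{\left(X \right)} = \frac{X - 3}{X - 33} = \frac{-3 + X}{-33 + X}$)
$470 l{\left(73 \right)} = 470 \frac{-3 + 73}{-33 + 73} = 470 \cdot \frac{1}{40} \cdot 70 = 470 \cdot \frac{7}{4} = \frac{1645}{2}$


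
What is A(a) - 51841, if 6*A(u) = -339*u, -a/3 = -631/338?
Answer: -35258425/676 ≈ -52157.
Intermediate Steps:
a = 1893/338 (a = -(-1893)/338 = -3*(-631/338) = 1893/338 ≈ 5.6006)
A(u) = -113*u/2 (A(u) = (-339*u)/6 = -113*u/2)
A(a) - 51841 = -113/2*1893/338 - 51841 = -213909/676 - 51841 = -35258425/676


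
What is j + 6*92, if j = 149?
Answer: 701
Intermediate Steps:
j + 6*92 = 149 + 6*92 = 149 + 552 = 701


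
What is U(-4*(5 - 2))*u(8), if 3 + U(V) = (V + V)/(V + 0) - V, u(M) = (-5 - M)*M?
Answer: -1144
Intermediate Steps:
u(M) = M*(-5 - M)
U(V) = -1 - V (U(V) = -3 + ((V + V)/(V + 0) - V) = -3 + ((2*V)/V - V) = -3 + (2 - V) = -1 - V)
U(-4*(5 - 2))*u(8) = (-1 - (-4)*(5 - 2))*(-1*8*(5 + 8)) = (-1 - (-4)*3)*(-1*8*13) = (-1 - 1*(-12))*(-104) = (-1 + 12)*(-104) = 11*(-104) = -1144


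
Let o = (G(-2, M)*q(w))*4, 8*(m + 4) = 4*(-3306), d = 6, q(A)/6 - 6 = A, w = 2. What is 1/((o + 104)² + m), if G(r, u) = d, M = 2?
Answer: 1/1575879 ≈ 6.3457e-7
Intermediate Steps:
q(A) = 36 + 6*A
m = -1657 (m = -4 + (4*(-3306))/8 = -4 + (⅛)*(-13224) = -4 - 1653 = -1657)
G(r, u) = 6
o = 1152 (o = (6*(36 + 6*2))*4 = (6*(36 + 12))*4 = (6*48)*4 = 288*4 = 1152)
1/((o + 104)² + m) = 1/((1152 + 104)² - 1657) = 1/(1256² - 1657) = 1/(1577536 - 1657) = 1/1575879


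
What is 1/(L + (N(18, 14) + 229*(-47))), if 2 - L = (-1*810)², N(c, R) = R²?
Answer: -1/666665 ≈ -1.5000e-6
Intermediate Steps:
L = -656098 (L = 2 - (-1*810)² = 2 - 1*(-810)² = 2 - 1*656100 = 2 - 656100 = -656098)
1/(L + (N(18, 14) + 229*(-47))) = 1/(-656098 + (14² + 229*(-47))) = 1/(-656098 + (196 - 10763)) = 1/(-656098 - 10567) = 1/(-666665) = -1/666665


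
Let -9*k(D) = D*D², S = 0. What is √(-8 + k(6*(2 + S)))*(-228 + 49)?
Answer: -1790*I*√2 ≈ -2531.4*I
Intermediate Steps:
k(D) = -D³/9 (k(D) = -D*D²/9 = -D³/9)
√(-8 + k(6*(2 + S)))*(-228 + 49) = √(-8 - 216*(2 + 0)³/9)*(-228 + 49) = √(-8 - (6*2)³/9)*(-179) = √(-8 - ⅑*12³)*(-179) = √(-8 - ⅑*1728)*(-179) = √(-8 - 192)*(-179) = √(-200)*(-179) = (10*I*√2)*(-179) = -1790*I*√2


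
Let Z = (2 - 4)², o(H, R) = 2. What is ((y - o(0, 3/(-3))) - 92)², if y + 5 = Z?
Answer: 9025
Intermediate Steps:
Z = 4 (Z = (-2)² = 4)
y = -1 (y = -5 + 4 = -1)
((y - o(0, 3/(-3))) - 92)² = ((-1 - 1*2) - 92)² = ((-1 - 2) - 92)² = (-3 - 92)² = (-95)² = 9025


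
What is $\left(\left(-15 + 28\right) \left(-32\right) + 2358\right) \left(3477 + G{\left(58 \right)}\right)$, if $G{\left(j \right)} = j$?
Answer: $6864970$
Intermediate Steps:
$\left(\left(-15 + 28\right) \left(-32\right) + 2358\right) \left(3477 + G{\left(58 \right)}\right) = \left(\left(-15 + 28\right) \left(-32\right) + 2358\right) \left(3477 + 58\right) = \left(13 \left(-32\right) + 2358\right) 3535 = \left(-416 + 2358\right) 3535 = 1942 \cdot 3535 = 6864970$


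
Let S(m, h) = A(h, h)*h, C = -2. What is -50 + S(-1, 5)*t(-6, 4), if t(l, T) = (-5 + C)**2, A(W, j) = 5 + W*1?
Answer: 2400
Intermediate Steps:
A(W, j) = 5 + W
t(l, T) = 49 (t(l, T) = (-5 - 2)**2 = (-7)**2 = 49)
S(m, h) = h*(5 + h) (S(m, h) = (5 + h)*h = h*(5 + h))
-50 + S(-1, 5)*t(-6, 4) = -50 + (5*(5 + 5))*49 = -50 + (5*10)*49 = -50 + 50*49 = -50 + 2450 = 2400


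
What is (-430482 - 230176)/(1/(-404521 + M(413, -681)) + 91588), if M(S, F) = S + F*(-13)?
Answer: -261128377790/36200614939 ≈ -7.2134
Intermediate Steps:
M(S, F) = S - 13*F
(-430482 - 230176)/(1/(-404521 + M(413, -681)) + 91588) = (-430482 - 230176)/(1/(-404521 + (413 - 13*(-681))) + 91588) = -660658/(1/(-404521 + (413 + 8853)) + 91588) = -660658/(1/(-404521 + 9266) + 91588) = -660658/(1/(-395255) + 91588) = -660658/(-1/395255 + 91588) = -660658/36200614939/395255 = -660658*395255/36200614939 = -261128377790/36200614939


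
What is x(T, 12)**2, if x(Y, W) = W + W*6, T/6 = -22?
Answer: 7056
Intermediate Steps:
T = -132 (T = 6*(-22) = -132)
x(Y, W) = 7*W (x(Y, W) = W + 6*W = 7*W)
x(T, 12)**2 = (7*12)**2 = 84**2 = 7056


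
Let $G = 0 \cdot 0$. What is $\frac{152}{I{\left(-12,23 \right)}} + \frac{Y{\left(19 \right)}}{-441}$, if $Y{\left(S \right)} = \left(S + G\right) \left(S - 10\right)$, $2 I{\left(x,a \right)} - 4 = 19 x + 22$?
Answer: $- \frac{9367}{4949} \approx -1.8927$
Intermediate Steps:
$I{\left(x,a \right)} = 13 + \frac{19 x}{2}$ ($I{\left(x,a \right)} = 2 + \frac{19 x + 22}{2} = 2 + \frac{22 + 19 x}{2} = 2 + \left(11 + \frac{19 x}{2}\right) = 13 + \frac{19 x}{2}$)
$G = 0$
$Y{\left(S \right)} = S \left(-10 + S\right)$ ($Y{\left(S \right)} = \left(S + 0\right) \left(S - 10\right) = S \left(-10 + S\right)$)
$\frac{152}{I{\left(-12,23 \right)}} + \frac{Y{\left(19 \right)}}{-441} = \frac{152}{13 + \frac{19}{2} \left(-12\right)} + \frac{19 \left(-10 + 19\right)}{-441} = \frac{152}{13 - 114} + 19 \cdot 9 \left(- \frac{1}{441}\right) = \frac{152}{-101} + 171 \left(- \frac{1}{441}\right) = 152 \left(- \frac{1}{101}\right) - \frac{19}{49} = - \frac{152}{101} - \frac{19}{49} = - \frac{9367}{4949}$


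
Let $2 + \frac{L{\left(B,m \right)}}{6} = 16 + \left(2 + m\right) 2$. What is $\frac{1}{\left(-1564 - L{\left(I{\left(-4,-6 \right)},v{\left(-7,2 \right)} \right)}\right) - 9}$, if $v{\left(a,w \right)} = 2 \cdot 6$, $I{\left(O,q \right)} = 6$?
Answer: $- \frac{1}{1825} \approx -0.00054795$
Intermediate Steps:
$v{\left(a,w \right)} = 12$
$L{\left(B,m \right)} = 108 + 12 m$ ($L{\left(B,m \right)} = -12 + 6 \left(16 + \left(2 + m\right) 2\right) = -12 + 6 \left(16 + \left(4 + 2 m\right)\right) = -12 + 6 \left(20 + 2 m\right) = -12 + \left(120 + 12 m\right) = 108 + 12 m$)
$\frac{1}{\left(-1564 - L{\left(I{\left(-4,-6 \right)},v{\left(-7,2 \right)} \right)}\right) - 9} = \frac{1}{\left(-1564 - \left(108 + 12 \cdot 12\right)\right) - 9} = \frac{1}{\left(-1564 - \left(108 + 144\right)\right) - 9} = \frac{1}{\left(-1564 - 252\right) - 9} = \frac{1}{-1816 - 9} = \frac{1}{-1825} = - \frac{1}{1825}$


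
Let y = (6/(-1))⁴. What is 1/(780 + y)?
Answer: 1/2076 ≈ 0.00048170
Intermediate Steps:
y = 1296 (y = (6*(-1))⁴ = (-6)⁴ = 1296)
1/(780 + y) = 1/(780 + 1296) = 1/2076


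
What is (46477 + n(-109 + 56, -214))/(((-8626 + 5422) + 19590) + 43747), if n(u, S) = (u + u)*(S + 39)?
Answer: 65027/60133 ≈ 1.0814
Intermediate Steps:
n(u, S) = 2*u*(39 + S) (n(u, S) = (2*u)*(39 + S) = 2*u*(39 + S))
(46477 + n(-109 + 56, -214))/(((-8626 + 5422) + 19590) + 43747) = (46477 + 2*(-109 + 56)*(39 - 214))/(((-8626 + 5422) + 19590) + 43747) = (46477 + 2*(-53)*(-175))/((-3204 + 19590) + 43747) = (46477 + 18550)/(16386 + 43747) = 65027/60133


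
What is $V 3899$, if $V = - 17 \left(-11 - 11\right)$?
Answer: $1458226$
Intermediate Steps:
$V = 374$ ($V = \left(-17\right) \left(-22\right) = 374$)
$V 3899 = 374 \cdot 3899 = 1458226$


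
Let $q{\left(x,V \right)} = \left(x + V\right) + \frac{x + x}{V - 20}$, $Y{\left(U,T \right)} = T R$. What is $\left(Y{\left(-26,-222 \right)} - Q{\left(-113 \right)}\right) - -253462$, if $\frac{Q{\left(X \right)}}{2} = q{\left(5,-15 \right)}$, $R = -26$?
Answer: $\frac{1814782}{7} \approx 2.5925 \cdot 10^{5}$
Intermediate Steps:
$Y{\left(U,T \right)} = - 26 T$ ($Y{\left(U,T \right)} = T \left(-26\right) = - 26 T$)
$q{\left(x,V \right)} = V + x + \frac{2 x}{-20 + V}$ ($q{\left(x,V \right)} = \left(V + x\right) + \frac{2 x}{-20 + V} = V + x + \frac{2 x}{-20 + V}$)
$Q{\left(X \right)} = - \frac{144}{7}$ ($Q{\left(X \right)} = 2 \frac{\left(-15\right)^{2} - -300 - 90 - 75}{-20 - 15} = 2 \frac{225 + 300 - 90 - 75}{-35} = 2 \left(\left(- \frac{1}{35}\right) 360\right) = 2 \left(- \frac{72}{7}\right) = - \frac{144}{7}$)
$\left(Y{\left(-26,-222 \right)} - Q{\left(-113 \right)}\right) - -253462 = \left(\left(-26\right) \left(-222\right) - - \frac{144}{7}\right) - -253462 = \left(5772 + \frac{144}{7}\right) + 253462 = \frac{40548}{7} + 253462 = \frac{1814782}{7}$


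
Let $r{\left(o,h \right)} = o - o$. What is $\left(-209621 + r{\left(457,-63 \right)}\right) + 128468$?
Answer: $-81153$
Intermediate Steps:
$r{\left(o,h \right)} = 0$
$\left(-209621 + r{\left(457,-63 \right)}\right) + 128468 = \left(-209621 + 0\right) + 128468 = -209621 + 128468 = -81153$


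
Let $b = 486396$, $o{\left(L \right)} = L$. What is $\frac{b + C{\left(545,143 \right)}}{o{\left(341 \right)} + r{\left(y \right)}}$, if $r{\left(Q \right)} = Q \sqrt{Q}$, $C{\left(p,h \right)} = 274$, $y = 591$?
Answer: $- \frac{16595447}{20630879} + \frac{28762197 \sqrt{591}}{20630879} \approx 33.088$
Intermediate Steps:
$r{\left(Q \right)} = Q^{\frac{3}{2}}$
$\frac{b + C{\left(545,143 \right)}}{o{\left(341 \right)} + r{\left(y \right)}} = \frac{486396 + 274}{341 + 591^{\frac{3}{2}}} = \frac{486670}{341 + 591 \sqrt{591}}$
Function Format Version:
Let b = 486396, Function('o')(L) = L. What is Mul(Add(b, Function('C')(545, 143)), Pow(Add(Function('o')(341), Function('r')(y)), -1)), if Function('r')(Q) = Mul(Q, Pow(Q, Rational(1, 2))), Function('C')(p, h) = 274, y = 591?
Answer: Add(Rational(-16595447, 20630879), Mul(Rational(28762197, 20630879), Pow(591, Rational(1, 2)))) ≈ 33.088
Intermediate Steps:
Function('r')(Q) = Pow(Q, Rational(3, 2))
Mul(Add(b, Function('C')(545, 143)), Pow(Add(Function('o')(341), Function('r')(y)), -1)) = Mul(Add(486396, 274), Pow(Add(341, Pow(591, Rational(3, 2))), -1)) = Mul(486670, Pow(Add(341, Mul(591, Pow(591, Rational(1, 2)))), -1))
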